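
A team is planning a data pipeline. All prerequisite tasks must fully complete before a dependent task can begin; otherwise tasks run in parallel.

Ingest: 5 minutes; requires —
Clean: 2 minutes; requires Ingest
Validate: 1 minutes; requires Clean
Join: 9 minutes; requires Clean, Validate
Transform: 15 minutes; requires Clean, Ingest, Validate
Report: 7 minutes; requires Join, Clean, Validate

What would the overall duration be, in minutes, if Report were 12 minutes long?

Baseline: Ingest→Clean→Validate→Join→Report = 5+2+1+9+7 = 24 → 24 minutes.
Report is on the critical path; changing it to 12 makes that path 29 minutes.
The critical path is still Ingest→Clean→Validate→Join→Report; finish is now 29 minutes.

29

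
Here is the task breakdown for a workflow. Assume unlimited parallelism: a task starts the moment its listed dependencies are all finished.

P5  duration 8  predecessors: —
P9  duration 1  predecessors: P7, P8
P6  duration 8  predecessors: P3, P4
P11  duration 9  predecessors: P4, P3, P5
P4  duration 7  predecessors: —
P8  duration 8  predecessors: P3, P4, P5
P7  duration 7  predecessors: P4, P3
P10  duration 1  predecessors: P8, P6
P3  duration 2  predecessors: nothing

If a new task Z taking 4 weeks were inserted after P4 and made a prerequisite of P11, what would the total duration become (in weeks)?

Originally the schedule takes 17 weeks.
With Z inserted, P11 now waits for max(P4, P3, P5, Z).
New critical path: P4→Z→P11 = 7+4+9 = 20 ⇒ 20 weeks.

20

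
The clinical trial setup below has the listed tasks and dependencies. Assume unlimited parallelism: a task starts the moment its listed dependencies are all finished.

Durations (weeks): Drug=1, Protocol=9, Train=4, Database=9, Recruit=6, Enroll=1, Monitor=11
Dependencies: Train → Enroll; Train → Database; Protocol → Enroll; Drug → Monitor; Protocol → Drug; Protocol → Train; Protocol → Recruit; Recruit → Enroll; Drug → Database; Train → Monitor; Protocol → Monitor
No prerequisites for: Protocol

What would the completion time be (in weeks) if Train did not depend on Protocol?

Original critical path: Protocol→Train→Monitor = 9+4+11 = 24 ⇒ 24 weeks.
Without Protocol→Train, Train's earliest start moves from 9 to 0.
New critical path: Protocol→Drug→Monitor = 9+1+11 = 21 ⇒ 21 weeks.

21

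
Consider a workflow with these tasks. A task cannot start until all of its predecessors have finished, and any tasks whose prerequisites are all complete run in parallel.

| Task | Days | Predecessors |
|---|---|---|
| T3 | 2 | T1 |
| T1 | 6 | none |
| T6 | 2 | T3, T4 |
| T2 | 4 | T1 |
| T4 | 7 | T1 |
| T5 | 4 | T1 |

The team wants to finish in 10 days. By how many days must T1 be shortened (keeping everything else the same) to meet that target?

5

Current finish: 15 days; target: 10.
T1 is on every critical path, so each day cut from T1 cuts the finish by one (this holds down to a finish of 10).
Need 15 − 10 = 5 days off T1 → T1 becomes 1 day, finish becomes 10.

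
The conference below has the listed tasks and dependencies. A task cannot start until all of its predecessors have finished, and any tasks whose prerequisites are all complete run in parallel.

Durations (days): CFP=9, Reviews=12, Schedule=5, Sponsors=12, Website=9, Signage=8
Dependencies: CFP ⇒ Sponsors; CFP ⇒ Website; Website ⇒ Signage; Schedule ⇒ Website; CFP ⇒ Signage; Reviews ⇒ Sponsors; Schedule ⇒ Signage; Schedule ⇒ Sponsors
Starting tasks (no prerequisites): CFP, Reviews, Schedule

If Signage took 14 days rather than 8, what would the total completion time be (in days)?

32

Baseline: CFP→Website→Signage = 9+9+8 = 26 → 26 days.
Signage lies on that path, so at 14 days the path becomes 32 days.
That remains the longest chain; total 32 days.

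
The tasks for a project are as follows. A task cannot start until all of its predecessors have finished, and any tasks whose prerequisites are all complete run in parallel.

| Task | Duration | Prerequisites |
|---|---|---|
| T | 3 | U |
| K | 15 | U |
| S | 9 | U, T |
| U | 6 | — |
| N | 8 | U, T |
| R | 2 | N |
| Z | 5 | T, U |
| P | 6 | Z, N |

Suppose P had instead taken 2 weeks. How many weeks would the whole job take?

21

As given, the longest chain is U→T→N→P = 6+3+8+6 = 23, so the finish is 23 weeks.
P lies on that path, so at 2 weeks the path becomes 19 weeks.
New critical path: U→K = 6+15 = 21 ⇒ 21 weeks.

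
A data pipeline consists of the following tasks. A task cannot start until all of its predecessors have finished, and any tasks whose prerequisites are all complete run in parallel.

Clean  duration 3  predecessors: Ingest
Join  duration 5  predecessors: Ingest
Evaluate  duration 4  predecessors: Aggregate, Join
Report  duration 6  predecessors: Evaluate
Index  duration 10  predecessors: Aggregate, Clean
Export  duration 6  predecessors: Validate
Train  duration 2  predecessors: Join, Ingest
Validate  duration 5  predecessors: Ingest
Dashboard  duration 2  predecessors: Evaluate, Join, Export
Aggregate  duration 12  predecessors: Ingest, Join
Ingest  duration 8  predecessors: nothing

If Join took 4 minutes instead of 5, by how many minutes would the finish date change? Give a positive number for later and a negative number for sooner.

-1

Baseline: Ingest→Join→Aggregate→Evaluate→Report = 8+5+12+4+6 = 35 → 35 minutes.
Join is on the critical path; changing it to 4 makes that path 34 minutes.
That remains the longest chain; total 34 minutes.
Change in finish: 34 − 35 = -1 minutes.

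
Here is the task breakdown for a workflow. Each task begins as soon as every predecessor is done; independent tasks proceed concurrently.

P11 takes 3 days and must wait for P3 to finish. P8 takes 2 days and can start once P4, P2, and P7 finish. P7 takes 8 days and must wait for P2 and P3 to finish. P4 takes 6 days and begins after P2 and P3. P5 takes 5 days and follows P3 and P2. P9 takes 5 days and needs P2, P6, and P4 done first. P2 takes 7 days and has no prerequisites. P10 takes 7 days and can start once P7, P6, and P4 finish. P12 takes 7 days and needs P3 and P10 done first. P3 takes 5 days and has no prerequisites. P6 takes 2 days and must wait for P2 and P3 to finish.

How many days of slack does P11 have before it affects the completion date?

The longest chain is P2→P7→P10→P12 = 7+8+7+7 = 29; overall finish 29 days.
The longest chain containing P11 totals 8 days.
Float = 29 − 8 = 21.

21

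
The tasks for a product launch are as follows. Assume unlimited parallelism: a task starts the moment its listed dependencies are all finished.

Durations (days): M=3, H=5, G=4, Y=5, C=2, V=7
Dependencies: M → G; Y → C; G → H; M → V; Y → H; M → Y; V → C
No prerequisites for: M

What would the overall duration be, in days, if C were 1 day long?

13

Actual critical path: M→Y→H = 3+5+5 = 13 ⇒ 13 days.
C has 1 day of float (longest path through it is 12).
The critical path is still M→Y→H; finish is now 13 days.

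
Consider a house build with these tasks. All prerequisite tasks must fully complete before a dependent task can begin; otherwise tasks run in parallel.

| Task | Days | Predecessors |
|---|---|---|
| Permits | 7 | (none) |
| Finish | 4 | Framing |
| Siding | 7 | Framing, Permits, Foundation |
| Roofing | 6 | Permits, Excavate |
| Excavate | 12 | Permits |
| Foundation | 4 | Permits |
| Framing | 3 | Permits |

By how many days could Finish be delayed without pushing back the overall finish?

The longest chain is Permits→Excavate→Roofing = 7+12+6 = 25; overall finish 25 days.
Finish finishes as early as 14 and must finish by 25.
Float = 25 − 14 = 11.

11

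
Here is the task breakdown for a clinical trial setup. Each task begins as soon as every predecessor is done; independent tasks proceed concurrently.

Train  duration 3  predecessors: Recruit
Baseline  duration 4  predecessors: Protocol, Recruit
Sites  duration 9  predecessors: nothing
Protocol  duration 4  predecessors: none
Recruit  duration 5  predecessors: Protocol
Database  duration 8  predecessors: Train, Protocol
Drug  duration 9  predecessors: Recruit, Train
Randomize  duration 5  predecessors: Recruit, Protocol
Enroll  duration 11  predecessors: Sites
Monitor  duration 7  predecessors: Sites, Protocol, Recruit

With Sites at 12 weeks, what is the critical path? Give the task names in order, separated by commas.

Critical path before the change: Protocol→Recruit→Train→Drug = 4+5+3+9 = 21 giving 21 weeks.
Sites is off the critical path — its longest chain is 20 weeks, giving 1 of slack.
Now Sites→Enroll = 12+11 = 23 is longest, so the finish becomes 23 weeks.

Sites, Enroll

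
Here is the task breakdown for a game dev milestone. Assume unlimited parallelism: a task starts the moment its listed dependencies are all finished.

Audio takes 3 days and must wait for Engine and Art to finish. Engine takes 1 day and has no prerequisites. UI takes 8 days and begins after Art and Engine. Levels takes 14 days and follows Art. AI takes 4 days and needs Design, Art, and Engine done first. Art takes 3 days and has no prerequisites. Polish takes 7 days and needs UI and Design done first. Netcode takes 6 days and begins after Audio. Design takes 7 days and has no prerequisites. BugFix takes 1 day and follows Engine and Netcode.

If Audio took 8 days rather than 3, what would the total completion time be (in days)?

Baseline: Art→UI→Polish = 3+8+7 = 18 → 18 days.
Audio is off the critical path — its longest chain is 13 days, giving 5 of slack.
Now Art→Audio→Netcode→BugFix = 3+8+6+1 = 18 is longest, so the finish becomes 18 days.

18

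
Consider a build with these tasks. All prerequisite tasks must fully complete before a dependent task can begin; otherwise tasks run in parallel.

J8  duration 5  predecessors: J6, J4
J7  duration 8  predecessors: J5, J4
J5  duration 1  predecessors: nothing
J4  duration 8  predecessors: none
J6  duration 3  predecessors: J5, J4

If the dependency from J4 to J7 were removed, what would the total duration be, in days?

Before: longest chain J4→J6→J8 = 8+3+5 = 16, finish 16.
Without J4→J7, J7's earliest start moves from 8 to 1.
After: J4→J6→J8 = 8+3+5 = 16 → 16 days.

16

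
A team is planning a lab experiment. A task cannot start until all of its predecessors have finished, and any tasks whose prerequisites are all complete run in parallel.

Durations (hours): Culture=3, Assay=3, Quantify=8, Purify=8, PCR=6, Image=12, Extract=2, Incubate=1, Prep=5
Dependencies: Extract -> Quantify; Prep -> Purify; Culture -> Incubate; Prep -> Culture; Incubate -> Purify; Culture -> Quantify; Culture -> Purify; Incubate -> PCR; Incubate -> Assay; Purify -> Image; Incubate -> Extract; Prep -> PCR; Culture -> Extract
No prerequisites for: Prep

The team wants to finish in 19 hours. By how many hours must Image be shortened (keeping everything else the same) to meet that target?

10

Current finish: 29 hours; target: 19.
Image is on every critical path, so each hour cut from Image cuts the finish by one (this holds down to a finish of 19).
Need 29 − 19 = 10 hours off Image → Image becomes 2 hours, finish becomes 19.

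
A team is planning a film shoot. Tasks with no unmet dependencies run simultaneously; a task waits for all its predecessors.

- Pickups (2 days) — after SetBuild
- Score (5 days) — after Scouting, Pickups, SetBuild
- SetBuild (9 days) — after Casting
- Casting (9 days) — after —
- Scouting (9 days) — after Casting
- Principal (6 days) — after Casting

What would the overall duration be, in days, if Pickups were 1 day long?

Critical path before the change: Casting→SetBuild→Pickups→Score = 9+9+2+5 = 25 giving 25 days.
Pickups is on the critical path; changing it to 1 makes that path 24 days.
That remains the longest chain; total 24 days.

24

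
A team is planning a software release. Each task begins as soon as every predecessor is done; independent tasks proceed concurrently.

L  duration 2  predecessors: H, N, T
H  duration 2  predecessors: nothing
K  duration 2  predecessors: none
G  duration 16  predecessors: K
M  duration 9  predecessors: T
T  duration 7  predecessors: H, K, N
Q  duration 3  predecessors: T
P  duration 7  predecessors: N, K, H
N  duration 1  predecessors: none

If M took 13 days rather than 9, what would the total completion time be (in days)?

As given, the longest chain is H→T→M = 2+7+9 = 18, so the finish is 18 days.
Since M is critical, the +4 change carries straight to that chain (now 22 days).
No other chain overtakes it, so the finish is 22 days.

22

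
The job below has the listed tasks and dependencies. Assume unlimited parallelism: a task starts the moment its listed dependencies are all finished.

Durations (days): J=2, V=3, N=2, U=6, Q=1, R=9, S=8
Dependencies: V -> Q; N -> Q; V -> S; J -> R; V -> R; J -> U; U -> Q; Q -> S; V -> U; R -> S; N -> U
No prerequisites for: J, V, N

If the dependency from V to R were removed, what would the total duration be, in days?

19

With the dependency in place, V→R→S = 3+9+8 = 20 sets the finish at 20 days.
Without V→R, R's earliest start moves from 3 to 2.
New critical path: J→R→S = 2+9+8 = 19 ⇒ 19 days.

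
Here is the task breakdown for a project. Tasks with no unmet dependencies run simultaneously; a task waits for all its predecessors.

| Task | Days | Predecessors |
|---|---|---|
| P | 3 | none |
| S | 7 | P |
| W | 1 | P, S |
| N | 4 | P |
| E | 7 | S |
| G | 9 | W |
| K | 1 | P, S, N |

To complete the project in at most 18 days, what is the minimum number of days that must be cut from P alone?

2

Current finish: 20 days; target: 18.
P is on every critical path, so each day cut from P cuts the finish by one (this holds down to a finish of 18).
Need 20 − 18 = 2 days off P → P becomes 1 day, finish becomes 18.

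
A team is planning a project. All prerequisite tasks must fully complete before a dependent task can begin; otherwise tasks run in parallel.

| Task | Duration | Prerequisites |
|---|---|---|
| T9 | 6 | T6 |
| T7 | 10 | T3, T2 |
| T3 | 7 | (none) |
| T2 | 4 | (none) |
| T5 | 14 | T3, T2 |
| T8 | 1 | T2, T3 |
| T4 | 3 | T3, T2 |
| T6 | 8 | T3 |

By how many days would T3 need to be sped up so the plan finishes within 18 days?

3

Current finish: 21 days; target: 18.
T3 is on every critical path, so each day cut from T3 cuts the finish by one (this holds down to a finish of 18).
Need 21 − 18 = 3 days off T3 → T3 becomes 4 days, finish becomes 18.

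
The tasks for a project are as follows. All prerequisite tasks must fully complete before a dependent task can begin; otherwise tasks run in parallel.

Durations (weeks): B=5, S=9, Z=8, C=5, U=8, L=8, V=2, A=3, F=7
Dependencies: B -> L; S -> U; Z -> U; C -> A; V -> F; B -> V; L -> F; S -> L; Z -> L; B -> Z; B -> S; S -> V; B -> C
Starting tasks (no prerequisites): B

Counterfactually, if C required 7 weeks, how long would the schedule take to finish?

Actual critical path: B→S→L→F = 5+9+8+7 = 29 ⇒ 29 weeks.
The longest path through C is only 13 weeks, so C has float 16.
No other chain overtakes it, so the finish is 29 weeks.

29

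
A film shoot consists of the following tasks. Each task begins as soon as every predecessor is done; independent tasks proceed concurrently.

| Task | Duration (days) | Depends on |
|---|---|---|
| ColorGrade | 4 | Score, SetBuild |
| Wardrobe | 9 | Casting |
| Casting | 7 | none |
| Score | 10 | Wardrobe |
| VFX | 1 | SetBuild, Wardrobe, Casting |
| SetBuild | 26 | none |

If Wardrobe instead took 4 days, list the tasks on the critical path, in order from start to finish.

SetBuild, ColorGrade

As given, the longest chain is Casting→Wardrobe→Score→ColorGrade = 7+9+10+4 = 30, so the finish is 30 days.
Since Wardrobe is critical, the -5 change carries straight to that chain (now 25 days).
The binding chain switches to SetBuild→ColorGrade = 26+4 = 30; finish 30 days.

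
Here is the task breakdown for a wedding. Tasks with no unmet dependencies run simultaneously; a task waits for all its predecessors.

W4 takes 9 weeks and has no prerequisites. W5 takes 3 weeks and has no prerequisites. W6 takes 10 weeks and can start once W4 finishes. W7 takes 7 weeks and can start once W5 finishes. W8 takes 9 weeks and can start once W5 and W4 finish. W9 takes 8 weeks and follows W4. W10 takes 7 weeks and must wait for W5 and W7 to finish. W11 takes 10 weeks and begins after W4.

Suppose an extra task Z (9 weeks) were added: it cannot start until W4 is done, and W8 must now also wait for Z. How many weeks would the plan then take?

27

Originally the plan takes 19 weeks.
With Z inserted, W8 now waits for max(W5, W4, Z).
New critical path: W4→Z→W8 = 9+9+9 = 27 ⇒ 27 weeks.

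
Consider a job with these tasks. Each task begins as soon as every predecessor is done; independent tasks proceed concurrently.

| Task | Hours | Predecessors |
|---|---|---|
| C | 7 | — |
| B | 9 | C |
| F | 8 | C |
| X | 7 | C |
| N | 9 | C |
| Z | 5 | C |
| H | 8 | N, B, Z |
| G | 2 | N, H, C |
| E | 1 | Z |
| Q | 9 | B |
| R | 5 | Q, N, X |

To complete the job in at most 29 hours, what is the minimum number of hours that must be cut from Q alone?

Current finish: 30 hours; target: 29.
Q is on every critical path, so each hour cut from Q cuts the finish by one (this holds down to a finish of 26).
Need 30 − 29 = 1 hour off Q → Q becomes 8 hours, finish becomes 29.

1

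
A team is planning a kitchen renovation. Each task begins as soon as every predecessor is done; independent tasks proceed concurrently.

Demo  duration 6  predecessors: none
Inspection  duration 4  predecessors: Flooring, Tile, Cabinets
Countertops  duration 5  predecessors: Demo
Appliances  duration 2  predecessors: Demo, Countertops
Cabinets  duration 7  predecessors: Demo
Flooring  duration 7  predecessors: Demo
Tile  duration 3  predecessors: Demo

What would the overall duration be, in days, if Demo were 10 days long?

As given, the longest chain is Demo→Flooring→Inspection = 6+7+4 = 17, so the finish is 17 days.
Demo lies on that path, so at 10 days the path becomes 21 days.
The critical path is still Demo→Flooring→Inspection; finish is now 21 days.

21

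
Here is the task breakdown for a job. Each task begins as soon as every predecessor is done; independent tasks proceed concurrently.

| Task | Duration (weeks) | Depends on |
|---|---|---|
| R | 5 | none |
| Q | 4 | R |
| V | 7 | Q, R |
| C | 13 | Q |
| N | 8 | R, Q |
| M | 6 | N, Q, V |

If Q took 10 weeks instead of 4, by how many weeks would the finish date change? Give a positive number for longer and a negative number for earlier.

Critical path before the change: R→Q→N→M = 5+4+8+6 = 23 giving 23 weeks.
Q lies on that path, so at 10 weeks the path becomes 29 weeks.
No other chain overtakes it, so the finish is 29 weeks.
Change in finish: 29 − 23 = +6 weeks.

6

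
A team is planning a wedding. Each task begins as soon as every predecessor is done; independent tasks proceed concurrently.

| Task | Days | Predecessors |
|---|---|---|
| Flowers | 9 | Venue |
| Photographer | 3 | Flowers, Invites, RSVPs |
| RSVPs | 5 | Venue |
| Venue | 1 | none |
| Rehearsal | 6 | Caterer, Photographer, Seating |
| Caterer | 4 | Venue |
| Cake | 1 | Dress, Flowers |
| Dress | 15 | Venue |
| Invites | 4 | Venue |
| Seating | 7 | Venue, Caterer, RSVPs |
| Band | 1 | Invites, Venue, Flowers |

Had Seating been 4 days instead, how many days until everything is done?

19

Actual critical path: Venue→RSVPs→Seating→Rehearsal = 1+5+7+6 = 19 ⇒ 19 days.
Seating lies on that path, so at 4 days the path becomes 16 days.
Now Venue→Flowers→Photographer→Rehearsal = 1+9+3+6 = 19 is longest, so the finish becomes 19 days.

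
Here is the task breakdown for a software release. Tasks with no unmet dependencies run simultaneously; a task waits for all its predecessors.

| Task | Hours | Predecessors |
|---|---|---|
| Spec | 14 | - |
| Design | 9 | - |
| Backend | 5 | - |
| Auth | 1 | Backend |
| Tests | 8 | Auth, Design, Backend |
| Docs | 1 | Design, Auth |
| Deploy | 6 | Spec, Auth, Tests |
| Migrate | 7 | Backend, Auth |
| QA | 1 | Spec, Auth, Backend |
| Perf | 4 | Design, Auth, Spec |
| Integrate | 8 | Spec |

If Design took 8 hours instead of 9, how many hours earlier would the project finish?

Actual critical path: Design→Tests→Deploy = 9+8+6 = 23 ⇒ 23 hours.
Design is on the critical path; changing it to 8 makes that path 22 hours.
New critical path: Spec→Integrate = 14+8 = 22 ⇒ 22 hours.
Change in finish: 22 − 23 = -1 hours.

1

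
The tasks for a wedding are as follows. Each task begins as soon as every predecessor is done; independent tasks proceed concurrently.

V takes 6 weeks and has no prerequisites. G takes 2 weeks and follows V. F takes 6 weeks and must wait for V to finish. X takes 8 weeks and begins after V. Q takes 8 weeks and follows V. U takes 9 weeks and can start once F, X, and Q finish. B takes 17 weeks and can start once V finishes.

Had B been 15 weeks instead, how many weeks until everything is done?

23

Actual critical path: V→B = 6+17 = 23 ⇒ 23 weeks.
B is on the critical path; changing it to 15 makes that path 21 weeks.
The binding chain switches to V→X→U = 6+8+9 = 23; finish 23 weeks.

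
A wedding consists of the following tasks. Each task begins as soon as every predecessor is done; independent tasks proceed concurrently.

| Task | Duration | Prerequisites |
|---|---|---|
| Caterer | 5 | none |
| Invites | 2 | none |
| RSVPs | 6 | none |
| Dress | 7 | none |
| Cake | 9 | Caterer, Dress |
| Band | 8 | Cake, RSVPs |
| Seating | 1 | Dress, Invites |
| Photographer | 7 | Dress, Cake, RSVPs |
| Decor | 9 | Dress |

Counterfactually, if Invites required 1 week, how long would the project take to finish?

As given, the longest chain is Dress→Cake→Band = 7+9+8 = 24, so the finish is 24 weeks.
Invites is off the critical path — its longest chain is 3 weeks, giving 21 of slack.
That remains the longest chain; total 24 weeks.

24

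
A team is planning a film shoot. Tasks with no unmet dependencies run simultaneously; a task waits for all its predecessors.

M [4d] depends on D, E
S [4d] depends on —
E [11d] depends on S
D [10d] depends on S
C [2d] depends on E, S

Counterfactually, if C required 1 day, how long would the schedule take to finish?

19

Critical path before the change: S→E→M = 4+11+4 = 19 giving 19 days.
C is off the critical path — its longest chain is 17 days, giving 2 of slack.
The critical path is still S→E→M; finish is now 19 days.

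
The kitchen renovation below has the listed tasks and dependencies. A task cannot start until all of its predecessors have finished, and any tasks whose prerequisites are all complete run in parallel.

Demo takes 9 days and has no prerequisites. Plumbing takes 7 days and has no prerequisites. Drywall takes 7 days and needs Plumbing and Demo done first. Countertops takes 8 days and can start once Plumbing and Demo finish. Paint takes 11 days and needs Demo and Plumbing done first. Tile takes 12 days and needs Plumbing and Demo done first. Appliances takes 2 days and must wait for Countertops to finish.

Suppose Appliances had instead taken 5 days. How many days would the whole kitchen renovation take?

Actual critical path: Demo→Tile = 9+12 = 21 ⇒ 21 days.
The longest path through Appliances is only 19 days, so Appliances has float 2.
New critical path: Demo→Countertops→Appliances = 9+8+5 = 22 ⇒ 22 days.

22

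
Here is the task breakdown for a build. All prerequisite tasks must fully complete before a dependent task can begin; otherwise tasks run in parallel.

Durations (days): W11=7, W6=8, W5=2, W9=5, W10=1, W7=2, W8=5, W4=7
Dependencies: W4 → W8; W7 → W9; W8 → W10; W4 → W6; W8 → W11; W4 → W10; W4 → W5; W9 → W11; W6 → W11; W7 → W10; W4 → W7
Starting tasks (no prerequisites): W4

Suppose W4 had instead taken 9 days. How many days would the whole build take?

24

Baseline: W4→W6→W11 = 7+8+7 = 22 → 22 days.
W4 lies on that path, so at 9 days the path becomes 24 days.
No other chain overtakes it, so the finish is 24 days.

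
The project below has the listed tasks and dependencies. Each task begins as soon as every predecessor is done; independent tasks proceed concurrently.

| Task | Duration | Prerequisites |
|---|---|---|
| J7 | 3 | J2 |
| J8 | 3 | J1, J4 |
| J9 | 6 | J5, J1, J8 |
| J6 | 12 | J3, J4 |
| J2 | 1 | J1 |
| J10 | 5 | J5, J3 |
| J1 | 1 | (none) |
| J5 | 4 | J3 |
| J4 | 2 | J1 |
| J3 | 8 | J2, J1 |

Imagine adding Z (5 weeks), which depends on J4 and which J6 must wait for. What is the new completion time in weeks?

Originally the plan takes 22 weeks.
With Z inserted, J6 now waits for max(J3, J4, Z).
New critical path: J1→J2→J3→J6 = 1+1+8+12 = 22 ⇒ 22 weeks.

22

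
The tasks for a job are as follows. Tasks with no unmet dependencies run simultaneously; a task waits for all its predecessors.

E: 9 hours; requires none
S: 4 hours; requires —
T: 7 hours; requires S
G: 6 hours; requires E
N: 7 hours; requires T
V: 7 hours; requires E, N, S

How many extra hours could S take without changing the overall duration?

0

S→T→N→V = 4+7+7+7 = 25 sets the makespan at 25 hours.
The longest chain containing S totals 25 hours.
Float = 25 − 25 = 0.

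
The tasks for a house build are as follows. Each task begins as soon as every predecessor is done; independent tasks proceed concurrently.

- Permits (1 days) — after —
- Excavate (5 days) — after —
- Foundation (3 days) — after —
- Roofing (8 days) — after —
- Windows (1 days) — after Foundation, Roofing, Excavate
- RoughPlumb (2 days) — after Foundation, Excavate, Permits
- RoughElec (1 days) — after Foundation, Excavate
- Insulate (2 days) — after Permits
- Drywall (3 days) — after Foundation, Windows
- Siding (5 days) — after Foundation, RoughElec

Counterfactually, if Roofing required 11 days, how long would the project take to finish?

15

Critical path before the change: Roofing→Windows→Drywall = 8+1+3 = 12 giving 12 days.
Since Roofing is critical, the +3 change carries straight to that chain (now 15 days).
The critical path is still Roofing→Windows→Drywall; finish is now 15 days.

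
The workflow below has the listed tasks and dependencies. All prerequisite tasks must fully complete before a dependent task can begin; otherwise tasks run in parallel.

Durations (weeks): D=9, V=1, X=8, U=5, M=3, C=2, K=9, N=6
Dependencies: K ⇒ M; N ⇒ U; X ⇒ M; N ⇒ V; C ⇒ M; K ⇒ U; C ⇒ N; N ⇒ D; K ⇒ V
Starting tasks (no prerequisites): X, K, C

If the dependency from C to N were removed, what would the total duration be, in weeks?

Before: longest chain C→N→D = 2+6+9 = 17, finish 17.
Without C→N, N's earliest start moves from 2 to 0.
After: N→D = 6+9 = 15 → 15 weeks.

15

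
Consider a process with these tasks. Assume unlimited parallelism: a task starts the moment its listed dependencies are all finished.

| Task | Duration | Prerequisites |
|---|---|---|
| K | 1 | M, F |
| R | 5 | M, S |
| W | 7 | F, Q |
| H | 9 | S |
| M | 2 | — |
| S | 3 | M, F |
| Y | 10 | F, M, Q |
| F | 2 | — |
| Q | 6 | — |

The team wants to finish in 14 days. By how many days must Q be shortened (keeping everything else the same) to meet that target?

2

Current finish: 16 days; target: 14.
Q is on every critical path, so each day cut from Q cuts the finish by one (this holds down to a finish of 14).
Need 16 − 14 = 2 days off Q → Q becomes 4 days, finish becomes 14.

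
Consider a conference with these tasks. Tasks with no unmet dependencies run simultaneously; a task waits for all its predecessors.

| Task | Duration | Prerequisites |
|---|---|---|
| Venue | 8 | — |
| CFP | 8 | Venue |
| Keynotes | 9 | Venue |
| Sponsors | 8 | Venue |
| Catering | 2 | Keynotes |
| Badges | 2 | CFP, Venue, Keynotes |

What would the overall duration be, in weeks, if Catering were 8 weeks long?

The binding path is Venue→Keynotes→Catering = 8+9+2 = 19; finish at 19 weeks.
Catering lies on that path, so at 8 weeks the path becomes 25 weeks.
That remains the longest chain; total 25 weeks.

25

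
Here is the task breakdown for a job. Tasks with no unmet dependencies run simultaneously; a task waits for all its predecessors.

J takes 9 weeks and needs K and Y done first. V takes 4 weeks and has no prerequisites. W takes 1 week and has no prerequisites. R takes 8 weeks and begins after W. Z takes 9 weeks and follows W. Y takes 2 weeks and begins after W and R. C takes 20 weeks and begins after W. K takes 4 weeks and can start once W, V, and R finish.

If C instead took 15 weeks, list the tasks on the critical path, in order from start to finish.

Critical path before the change: W→R→K→J = 1+8+4+9 = 22 giving 22 weeks.
C is off the critical path — its longest chain is 21 weeks, giving 1 of slack.
No other chain overtakes it, so the finish is 22 weeks.

W, R, K, J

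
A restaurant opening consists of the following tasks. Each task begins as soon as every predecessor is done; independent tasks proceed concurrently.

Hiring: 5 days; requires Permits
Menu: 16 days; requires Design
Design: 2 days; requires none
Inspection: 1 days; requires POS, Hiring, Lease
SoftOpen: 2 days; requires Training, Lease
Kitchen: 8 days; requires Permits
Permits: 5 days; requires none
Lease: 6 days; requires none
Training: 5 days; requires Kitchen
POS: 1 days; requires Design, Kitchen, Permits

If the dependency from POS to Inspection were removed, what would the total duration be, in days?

20

Original critical path: Permits→Kitchen→Training→SoftOpen = 5+8+5+2 = 20 ⇒ 20 days.
Without POS→Inspection, Inspection's earliest start moves from 14 to 10.
The longest chain is now Permits→Kitchen→Training→SoftOpen = 5+8+5+2 = 20, so the schedule takes 20 days.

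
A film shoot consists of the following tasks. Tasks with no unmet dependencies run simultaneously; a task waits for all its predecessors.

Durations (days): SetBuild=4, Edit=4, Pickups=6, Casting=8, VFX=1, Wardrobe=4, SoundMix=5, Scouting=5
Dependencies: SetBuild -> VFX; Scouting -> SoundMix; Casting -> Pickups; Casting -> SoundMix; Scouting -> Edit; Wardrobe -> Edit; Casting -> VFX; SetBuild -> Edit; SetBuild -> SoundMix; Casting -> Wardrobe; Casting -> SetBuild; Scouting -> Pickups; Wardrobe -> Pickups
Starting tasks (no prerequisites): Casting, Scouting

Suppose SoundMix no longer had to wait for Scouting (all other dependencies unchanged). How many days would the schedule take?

18

Original critical path: Casting→Wardrobe→Pickups = 8+4+6 = 18 ⇒ 18 days.
Dropping Scouting→SoundMix doesn't change SoundMix's earliest start (12); another predecessor still binds.
New critical path: Casting→Wardrobe→Pickups = 8+4+6 = 18 ⇒ 18 days.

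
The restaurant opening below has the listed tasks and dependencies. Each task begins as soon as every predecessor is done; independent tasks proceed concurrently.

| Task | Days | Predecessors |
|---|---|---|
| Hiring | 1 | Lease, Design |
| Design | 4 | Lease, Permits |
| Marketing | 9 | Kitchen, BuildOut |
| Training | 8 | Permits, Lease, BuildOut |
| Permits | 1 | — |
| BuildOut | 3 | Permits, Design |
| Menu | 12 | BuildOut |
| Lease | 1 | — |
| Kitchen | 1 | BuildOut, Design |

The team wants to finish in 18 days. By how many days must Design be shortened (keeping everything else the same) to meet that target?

2

Current finish: 20 days; target: 18.
Design is on every critical path, so each day cut from Design cuts the finish by one (this holds down to a finish of 17).
Need 20 − 18 = 2 days off Design → Design becomes 2 days, finish becomes 18.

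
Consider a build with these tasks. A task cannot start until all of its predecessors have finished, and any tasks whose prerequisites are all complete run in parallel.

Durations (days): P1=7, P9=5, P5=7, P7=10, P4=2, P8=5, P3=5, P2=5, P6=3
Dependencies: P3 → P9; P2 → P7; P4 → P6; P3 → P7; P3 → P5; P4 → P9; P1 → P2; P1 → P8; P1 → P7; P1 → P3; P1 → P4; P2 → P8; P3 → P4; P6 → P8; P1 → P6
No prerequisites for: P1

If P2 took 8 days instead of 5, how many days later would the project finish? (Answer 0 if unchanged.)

Critical path before the change: P1→P2→P7 = 7+5+10 = 22 giving 22 days.
Since P2 is critical, the +3 change carries straight to that chain (now 25 days).
No other chain overtakes it, so the finish is 25 days.
Change in finish: 25 − 22 = +3 days.

3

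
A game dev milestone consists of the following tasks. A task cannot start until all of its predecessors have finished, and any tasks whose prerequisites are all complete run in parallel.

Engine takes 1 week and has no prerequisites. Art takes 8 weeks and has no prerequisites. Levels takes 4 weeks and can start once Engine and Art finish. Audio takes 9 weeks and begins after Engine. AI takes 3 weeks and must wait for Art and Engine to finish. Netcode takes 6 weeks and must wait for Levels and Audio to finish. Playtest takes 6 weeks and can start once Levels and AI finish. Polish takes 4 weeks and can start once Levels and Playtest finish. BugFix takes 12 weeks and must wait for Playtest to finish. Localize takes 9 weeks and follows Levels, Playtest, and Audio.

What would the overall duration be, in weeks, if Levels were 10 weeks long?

The binding path is Art→Levels→Playtest→BugFix = 8+4+6+12 = 30; finish at 30 weeks.
Since Levels is critical, the +6 change carries straight to that chain (now 36 weeks).
That remains the longest chain; total 36 weeks.

36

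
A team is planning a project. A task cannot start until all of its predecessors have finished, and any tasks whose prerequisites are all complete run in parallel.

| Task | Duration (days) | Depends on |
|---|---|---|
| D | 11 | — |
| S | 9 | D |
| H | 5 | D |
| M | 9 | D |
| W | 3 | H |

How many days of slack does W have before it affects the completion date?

The longest chain is D→S = 11+9 = 20; overall finish 20 days.
The longest chain containing W totals 19 days.
So W can slip 20 − 19 = 1 day.

1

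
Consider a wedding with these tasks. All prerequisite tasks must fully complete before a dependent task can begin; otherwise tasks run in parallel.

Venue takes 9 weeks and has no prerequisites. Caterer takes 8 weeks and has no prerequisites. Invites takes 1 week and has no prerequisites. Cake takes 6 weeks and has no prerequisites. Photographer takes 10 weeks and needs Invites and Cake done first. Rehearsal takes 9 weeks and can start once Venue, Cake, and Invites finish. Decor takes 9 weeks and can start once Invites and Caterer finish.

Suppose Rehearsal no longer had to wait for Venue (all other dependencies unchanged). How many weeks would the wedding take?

17

Original critical path: Venue→Rehearsal = 9+9 = 18 ⇒ 18 weeks.
Without Venue→Rehearsal, Rehearsal's earliest start moves from 9 to 6.
New critical path: Caterer→Decor = 8+9 = 17 ⇒ 17 weeks.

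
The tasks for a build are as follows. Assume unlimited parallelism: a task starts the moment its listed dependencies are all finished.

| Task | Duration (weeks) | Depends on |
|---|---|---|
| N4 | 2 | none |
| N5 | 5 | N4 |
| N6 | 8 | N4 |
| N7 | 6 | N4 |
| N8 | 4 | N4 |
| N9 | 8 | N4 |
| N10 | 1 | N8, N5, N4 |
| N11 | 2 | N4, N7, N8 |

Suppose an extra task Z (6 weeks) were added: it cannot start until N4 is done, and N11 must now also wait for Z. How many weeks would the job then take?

10

Originally the job takes 10 weeks.
With Z inserted, N11 now waits for max(N4, N7, N8, Z).
New critical path: N4→Z→N11 = 2+6+2 = 10 ⇒ 10 weeks.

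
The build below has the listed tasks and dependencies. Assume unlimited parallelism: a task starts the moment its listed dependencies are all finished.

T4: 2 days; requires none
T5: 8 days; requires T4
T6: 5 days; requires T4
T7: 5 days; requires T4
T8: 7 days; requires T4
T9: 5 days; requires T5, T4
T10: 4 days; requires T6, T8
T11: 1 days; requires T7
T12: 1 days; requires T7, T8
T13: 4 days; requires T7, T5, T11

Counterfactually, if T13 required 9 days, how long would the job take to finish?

Actual critical path: T4→T5→T9 = 2+8+5 = 15 ⇒ 15 days.
T13 has 1 day of float (longest path through it is 14).
Now T4→T5→T13 = 2+8+9 = 19 is longest, so the finish becomes 19 days.

19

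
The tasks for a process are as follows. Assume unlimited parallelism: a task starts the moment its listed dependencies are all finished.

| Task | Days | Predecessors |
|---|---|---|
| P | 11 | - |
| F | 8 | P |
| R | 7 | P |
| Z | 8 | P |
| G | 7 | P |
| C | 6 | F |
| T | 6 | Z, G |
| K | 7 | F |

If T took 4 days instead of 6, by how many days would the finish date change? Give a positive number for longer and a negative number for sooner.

0

Critical path before the change: P→F→K = 11+8+7 = 26 giving 26 days.
The longest path through T is only 25 days, so T has float 1.
The critical path is still P→F→K; finish is now 26 days.
Change in finish: 26 − 26 = +0 days.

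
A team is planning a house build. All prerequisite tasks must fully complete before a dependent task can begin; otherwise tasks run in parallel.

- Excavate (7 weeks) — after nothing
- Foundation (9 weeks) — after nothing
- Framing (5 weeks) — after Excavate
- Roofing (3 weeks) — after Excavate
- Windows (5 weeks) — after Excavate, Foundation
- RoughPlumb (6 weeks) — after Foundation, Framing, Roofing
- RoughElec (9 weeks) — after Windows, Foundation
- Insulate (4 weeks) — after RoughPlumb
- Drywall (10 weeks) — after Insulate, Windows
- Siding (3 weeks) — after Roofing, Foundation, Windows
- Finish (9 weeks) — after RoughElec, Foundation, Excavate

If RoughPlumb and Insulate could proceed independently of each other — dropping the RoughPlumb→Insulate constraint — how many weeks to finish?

32

Original critical path: Excavate→Framing→RoughPlumb→Insulate→Drywall = 7+5+6+4+10 = 32 ⇒ 32 weeks.
Without RoughPlumb→Insulate, Insulate's earliest start moves from 18 to 0.
New critical path: Foundation→Windows→RoughElec→Finish = 9+5+9+9 = 32 ⇒ 32 weeks.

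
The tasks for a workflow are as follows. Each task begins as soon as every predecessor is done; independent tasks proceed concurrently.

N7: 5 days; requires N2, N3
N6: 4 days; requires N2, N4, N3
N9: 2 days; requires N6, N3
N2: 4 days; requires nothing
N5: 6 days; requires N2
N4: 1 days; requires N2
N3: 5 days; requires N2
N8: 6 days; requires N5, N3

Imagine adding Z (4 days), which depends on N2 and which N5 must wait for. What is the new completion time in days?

20

Originally the plan takes 16 days.
With Z inserted, N5 now waits for max(N2, Z).
New critical path: N2→Z→N5→N8 = 4+4+6+6 = 20 ⇒ 20 days.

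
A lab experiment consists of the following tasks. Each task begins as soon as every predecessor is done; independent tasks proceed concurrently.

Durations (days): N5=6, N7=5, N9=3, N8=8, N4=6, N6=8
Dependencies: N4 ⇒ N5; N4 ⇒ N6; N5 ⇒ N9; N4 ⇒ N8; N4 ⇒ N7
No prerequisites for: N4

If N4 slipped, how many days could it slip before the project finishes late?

0

Critical path: N4→N5→N9 = 6+6+3 = 15, so the finish is 15 days.
The longest chain containing N4 totals 15 days.
Float = 15 − 15 = 0.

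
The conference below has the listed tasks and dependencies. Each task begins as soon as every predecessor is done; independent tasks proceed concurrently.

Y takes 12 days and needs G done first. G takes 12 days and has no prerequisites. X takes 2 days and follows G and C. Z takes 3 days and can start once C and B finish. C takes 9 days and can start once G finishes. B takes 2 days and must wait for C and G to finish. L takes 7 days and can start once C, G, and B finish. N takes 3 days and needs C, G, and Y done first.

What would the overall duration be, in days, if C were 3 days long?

27

As given, the longest chain is G→C→B→L = 12+9+2+7 = 30, so the finish is 30 days.
Since C is critical, the -6 change carries straight to that chain (now 24 days).
The binding chain switches to G→Y→N = 12+12+3 = 27; finish 27 days.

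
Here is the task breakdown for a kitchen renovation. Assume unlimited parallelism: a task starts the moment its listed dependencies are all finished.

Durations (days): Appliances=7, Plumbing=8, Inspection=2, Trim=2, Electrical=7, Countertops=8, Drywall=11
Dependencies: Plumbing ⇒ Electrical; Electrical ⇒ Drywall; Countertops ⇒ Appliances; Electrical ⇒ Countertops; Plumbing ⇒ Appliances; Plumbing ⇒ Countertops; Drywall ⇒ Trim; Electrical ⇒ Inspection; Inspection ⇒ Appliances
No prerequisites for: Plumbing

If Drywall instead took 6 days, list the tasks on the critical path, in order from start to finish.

Actual critical path: Plumbing→Electrical→Countertops→Appliances = 8+7+8+7 = 30 ⇒ 30 days.
Drywall has 2 days of float (longest path through it is 28).
That remains the longest chain; total 30 days.

Plumbing, Electrical, Countertops, Appliances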